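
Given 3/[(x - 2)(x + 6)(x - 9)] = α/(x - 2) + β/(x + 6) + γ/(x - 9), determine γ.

Cover-up at x = 9: γ = 3/[(9 - 2)(9 + 6)] = 3/[(7)(15)] = 3/105 = 1/35


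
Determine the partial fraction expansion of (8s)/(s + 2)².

(8s) = α(s + 2) + β. At s = -2: β = 8·(-2) + 0 = -16. Coeff of s: α = 8
Result: 8/(s + 2) - 16/(s + 2)²


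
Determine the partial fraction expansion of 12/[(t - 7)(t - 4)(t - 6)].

Using cover-up method: A = 4, B = 2, C = -6
Result: 4/(t - 7) + 2/(t - 4) - 6/(t - 6)


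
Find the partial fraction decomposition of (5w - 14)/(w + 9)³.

(5w - 14) = P(w + 9)² + Q(w + 9) + R. At w = -9: R = 5·(-9) - 14 = -59. Coefficients: P = 0, Q = 5
Result: 5/(w + 9)² - 59/(w + 9)³


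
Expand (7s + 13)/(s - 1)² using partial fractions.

(7s + 13) = α(s - 1) + β. At s = 1: β = 7·1 + 13 = 20. Coeff of s: α = 7
Result: 7/(s - 1) + 20/(s - 1)²


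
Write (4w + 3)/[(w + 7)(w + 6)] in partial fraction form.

At w=-7: P = (4·(-7) + 3)/(-7 + 6) = 25. At w=-6: Q = (4·(-6) + 3)/(-6 + 7) = -21
Result: 25/(w + 7) - 21/(w + 6)


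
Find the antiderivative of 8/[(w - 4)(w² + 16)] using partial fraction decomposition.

Cover-up at w=4: A = 8/(4²+16) = 1/4. Coeff matching: B = -1/4, C = -1. Decomposition: (1/4)/(w - 4) - ((1/4)w + 1)/(w² + 16). Integrate: linear → ln, quadratic → (1/2)ln + arctan: (1/4) ln|(w - 4)| - (1/8) ln(w² + 16) - (1/4) arctan(w/4) + C


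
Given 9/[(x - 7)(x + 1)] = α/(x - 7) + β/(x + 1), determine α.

Cover-up at x = 7: α = 9/(7 + 1) = 9/8


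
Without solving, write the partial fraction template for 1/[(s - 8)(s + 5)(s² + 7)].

Two linear + quadratic: P/(s - 8) + Q/(s + 5) + (Rs + S)/(s² + 7)


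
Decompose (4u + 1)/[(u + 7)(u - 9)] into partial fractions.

At u=-7: A = (4·(-7) + 1)/(-7 - 9) = 27/16. At u=9: B = (4·9 + 1)/(9 + 7) = 37/16
Result: (27/16)/(u + 7) + (37/16)/(u - 9)


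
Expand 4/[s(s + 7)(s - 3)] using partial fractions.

Using cover-up method: P = -4/21, Q = 2/35, R = 2/15
Result: (-4/21)/s + (2/35)/(s + 7) + (2/15)/(s - 3)


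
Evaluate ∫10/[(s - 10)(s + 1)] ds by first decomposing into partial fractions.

Decompose: 10/[(s - 10)(s + 1)] = (10/11)/(s - 10) - (10/11)/(s + 1). Integrate each term: (10/11) ln|(s - 10)| - (10/11) ln|(s + 1)| + C


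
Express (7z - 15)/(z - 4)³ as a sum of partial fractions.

(7z - 15) = P(z - 4)² + Q(z - 4) + R. At z = 4: R = 7·4 - 15 = 13. Coefficients: P = 0, Q = 7
Result: 7/(z - 4)² + 13/(z - 4)³


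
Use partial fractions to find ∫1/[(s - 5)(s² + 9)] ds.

Cover-up at s=5: A = 1/(5²+9) = 1/34. Coeff matching: B = -1/34, C = -5/34. Decomposition: (1/34)/(s - 5) - ((1/34)s + 5/34)/(s² + 9). Integrate: linear → ln, quadratic → (1/2)ln + arctan: (1/34) ln|(s - 5)| - (1/68) ln(s² + 9) - (5/102) arctan(s/3) + C


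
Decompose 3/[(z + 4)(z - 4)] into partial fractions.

3/(z + 4)(z - 4) = A/(z + 4) + B/(z - 4). A = 3/(-4 - 4) = -3/8, B = 3/(4 + 4) = 3/8
Result: (-3/8)/(z + 4) + (3/8)/(z - 4)


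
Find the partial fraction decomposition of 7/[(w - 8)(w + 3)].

7/(w - 8)(w + 3) = A/(w - 8) + B/(w + 3). A = 7/(8 + 3) = 7/11, B = 7/(-3 - 8) = -7/11
Result: (7/11)/(w - 8) - (7/11)/(w + 3)


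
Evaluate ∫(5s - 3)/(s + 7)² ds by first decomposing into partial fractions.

Decompose: A = 5, B = 5·(-7) - 3 = -38, so (5s - 3)/(s + 7)² = 5/(s + 7) - 38/(s + 7)². Integrate: ∫ A/(s + 7) ds = 5 ln|(s + 7)|; ∫ B/(s + 7)² ds = 38/(s + 7). Sum: 5 ln|(s + 7)| + 38/(s + 7) + C


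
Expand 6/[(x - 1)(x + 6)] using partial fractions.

6/(x - 1)(x + 6) = α/(x - 1) + β/(x + 6). α = 6/(1 + 6) = 6/7, β = 6/(-6 - 1) = -6/7
Result: (6/7)/(x - 1) - (6/7)/(x + 6)


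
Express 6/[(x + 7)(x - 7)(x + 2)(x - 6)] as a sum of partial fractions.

Using Heaviside cover-up: (-3/455)/(x + 7) + (1/21)/(x - 7) + (1/60)/(x + 2) - (3/52)/(x - 6)


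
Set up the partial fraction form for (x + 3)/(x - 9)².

Repeated linear factor: α/(x - 9) + β/(x - 9)²


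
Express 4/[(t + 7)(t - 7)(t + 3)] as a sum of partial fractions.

Using cover-up method: P = 1/14, Q = 1/35, R = -1/10
Result: (1/14)/(t + 7) + (1/35)/(t - 7) - (1/10)/(t + 3)


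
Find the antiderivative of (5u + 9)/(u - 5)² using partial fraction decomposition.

Decompose: P = 5, Q = 5·5 + 9 = 34, so (5u + 9)/(u - 5)² = 5/(u - 5) + 34/(u - 5)². Integrate: ∫ P/(u - 5) du = 5 ln|(u - 5)|; ∫ Q/(u - 5)² du = -34/(u - 5). Sum: 5 ln|(u - 5)| - 34/(u - 5) + C


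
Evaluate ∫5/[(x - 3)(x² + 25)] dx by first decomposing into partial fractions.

Cover-up at x=3: α = 5/(3²+25) = 5/34. Coeff matching: β = -5/34, γ = -15/34. Decomposition: (5/34)/(x - 3) - ((5/34)x + 15/34)/(x² + 25). Integrate: linear → ln, quadratic → (1/2)ln + arctan: (5/34) ln|(x - 3)| - (5/68) ln(x² + 25) - (3/34) arctan(x/5) + C


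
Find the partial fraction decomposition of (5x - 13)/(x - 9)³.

(5x - 13) = A(x - 9)² + B(x - 9) + C. At x = 9: C = 5·9 - 13 = 32. Coefficients: A = 0, B = 5
Result: 5/(x - 9)² + 32/(x - 9)³


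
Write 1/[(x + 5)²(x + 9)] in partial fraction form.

Cover-up at x=-9: R = 1/(-9 + 5)² = 1/16. Cover-up at x=-5: Q = 1/(-5 + 9) = 1/4. Comparing x² coeff: P = -R = -1/16
Result: (-1/16)/(x + 5) + (1/4)/(x + 5)² + (1/16)/(x + 9)


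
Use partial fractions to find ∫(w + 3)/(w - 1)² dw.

Decompose: A = 1, B = 1·1 + 3 = 4, so (w + 3)/(w - 1)² = 1/(w - 1) + 4/(w - 1)². Integrate: ∫ A/(w - 1) dw = ln|(w - 1)|; ∫ B/(w - 1)² dw = -4/(w - 1). Sum: ln|(w - 1)| - 4/(w - 1) + C


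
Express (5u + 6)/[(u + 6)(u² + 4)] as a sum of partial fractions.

At u=-6: α = (5·(-6) + 6)/((-6)² + 4) = -3/5. β = -α = 3/5, γ = 5 - (-6)·α = 7/5
Result: (-3/5)/(u + 6) + ((3/5)u + 7/5)/(u² + 4)


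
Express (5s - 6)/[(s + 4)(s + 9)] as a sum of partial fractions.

At s=-4: P = (5·(-4) - 6)/(-4 + 9) = -26/5. At s=-9: Q = (5·(-9) - 6)/(-9 + 4) = 51/5
Result: (-26/5)/(s + 4) + (51/5)/(s + 9)


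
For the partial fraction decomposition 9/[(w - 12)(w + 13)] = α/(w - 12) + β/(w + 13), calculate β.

Cover-up at w = -13: β = 9/(-13 - 12) = -9/25


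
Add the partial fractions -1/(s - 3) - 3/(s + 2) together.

Common denominator (s - 3)(s + 2). Numerator: -1(s + 2) - 3(s - 3) = (-s - 2) - (3s - 9) = -4s + 7
Result: (-4s + 7)/[(s - 3)(s + 2)]


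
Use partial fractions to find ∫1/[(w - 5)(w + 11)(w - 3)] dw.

Cover-up: A = 1/32, B = 1/224, C = -1/28. Decomposition: (1/32)/(w - 5) + (1/224)/(w + 11) - (1/28)/(w - 3). Integrate each term: (1/32) ln|(w - 5)| + (1/224) ln|(w + 11)| - (1/28) ln|(w - 3)| + C


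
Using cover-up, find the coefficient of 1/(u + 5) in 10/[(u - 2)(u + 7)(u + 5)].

Cover (u + 5), set u=-5: 10/[(-5 - 2)(-5 + 7)] = -5/7


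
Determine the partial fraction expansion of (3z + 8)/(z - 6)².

(3z + 8) = P(z - 6) + Q. At z = 6: Q = 3·6 + 8 = 26. Coeff of z: P = 3
Result: 3/(z - 6) + 26/(z - 6)²


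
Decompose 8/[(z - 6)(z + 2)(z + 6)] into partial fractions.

Using cover-up method: P = 1/12, Q = -1/4, R = 1/6
Result: (1/12)/(z - 6) - (1/4)/(z + 2) + (1/6)/(z + 6)


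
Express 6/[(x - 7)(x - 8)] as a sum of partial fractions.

6/(x - 7)(x - 8) = α/(x - 7) + β/(x - 8). α = 6/(7 - 8) = -6, β = 6/(8 - 7) = 6
Result: -6/(x - 7) + 6/(x - 8)


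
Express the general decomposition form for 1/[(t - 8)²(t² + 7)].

Repeated linear + quadratic: P/(t - 8) + Q/(t - 8)² + (Rt + S)/(t² + 7)


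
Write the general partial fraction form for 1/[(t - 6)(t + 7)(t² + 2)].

Two linear + quadratic: A/(t - 6) + B/(t + 7) + (Ct + D)/(t² + 2)


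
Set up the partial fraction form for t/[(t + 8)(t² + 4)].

Linear + irreducible quadratic: α/(t + 8) + (βt + γ)/(t² + 4)


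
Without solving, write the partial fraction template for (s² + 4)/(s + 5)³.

Repeated linear factor (power 3): P/(s + 5) + Q/(s + 5)² + R/(s + 5)³


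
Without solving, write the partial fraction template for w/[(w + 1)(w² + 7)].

Linear + irreducible quadratic: P/(w + 1) + (Qw + R)/(w² + 7)


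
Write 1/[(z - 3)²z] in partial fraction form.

Cover-up at z=0: C = 1/(0 - 3)² = 1/9. Cover-up at z=3: B = 1/(3 - 0) = 1/3. Comparing z² coeff: A = -C = -1/9
Result: (-1/9)/(z - 3) + (1/3)/(z - 3)² + (1/9)/z


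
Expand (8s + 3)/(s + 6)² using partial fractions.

(8s + 3) = P(s + 6) + Q. At s = -6: Q = 8·(-6) + 3 = -45. Coeff of s: P = 8
Result: 8/(s + 6) - 45/(s + 6)²


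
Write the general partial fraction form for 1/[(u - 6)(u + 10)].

Distinct linear factors: A/(u - 6) + B/(u + 10)


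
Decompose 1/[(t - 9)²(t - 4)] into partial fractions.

Cover-up at t=4: R = 1/(4 - 9)² = 1/25. Cover-up at t=9: Q = 1/(9 - 4) = 1/5. Comparing t² coeff: P = -R = -1/25
Result: (-1/25)/(t - 9) + (1/5)/(t - 9)² + (1/25)/(t - 4)


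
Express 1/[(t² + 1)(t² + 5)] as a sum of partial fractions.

Coefficient matching gives α = γ = 0, β = 1/(5-1) = 1/4, δ = -β = -1/4
Result: (1/4)/(t² + 1) - (1/4)/(t² + 5)


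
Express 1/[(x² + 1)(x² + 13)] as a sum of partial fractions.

Coefficient matching gives α = γ = 0, β = 1/(13-1) = 1/12, δ = -β = -1/12
Result: (1/12)/(x² + 1) - (1/12)/(x² + 13)


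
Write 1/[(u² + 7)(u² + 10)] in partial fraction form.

Coefficient matching gives α = γ = 0, β = 1/(10-7) = 1/3, δ = -β = -1/3
Result: (1/3)/(u² + 7) - (1/3)/(u² + 10)


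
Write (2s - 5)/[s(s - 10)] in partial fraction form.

At s=0: P = (2·0 - 5)/(0 - 10) = 1/2. At s=10: Q = (2·10 - 5)/(10 - 0) = 3/2
Result: (1/2)/s + (3/2)/(s - 10)


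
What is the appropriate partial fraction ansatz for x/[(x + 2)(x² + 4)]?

Linear + irreducible quadratic: A/(x + 2) + (Bx + C)/(x² + 4)


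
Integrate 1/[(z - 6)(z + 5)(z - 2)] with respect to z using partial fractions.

Cover-up: α = 1/44, β = 1/77, γ = -1/28. Decomposition: (1/44)/(z - 6) + (1/77)/(z + 5) - (1/28)/(z - 2). Integrate each term: (1/44) ln|(z - 6)| + (1/77) ln|(z + 5)| - (1/28) ln|(z - 2)| + C


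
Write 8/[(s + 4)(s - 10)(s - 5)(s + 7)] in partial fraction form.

Using Heaviside cover-up: (4/189)/(s + 4) + (4/595)/(s - 10) - (2/135)/(s - 5) - (2/153)/(s + 7)


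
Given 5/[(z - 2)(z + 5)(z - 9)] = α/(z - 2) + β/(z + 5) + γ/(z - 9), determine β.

Cover-up at z = -5: β = 5/[(-5 - 2)(-5 - 9)] = 5/[(-7)(-14)] = 5/98


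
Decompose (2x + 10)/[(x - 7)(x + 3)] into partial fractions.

At x=7: A = (2·7 + 10)/(7 + 3) = 12/5. At x=-3: B = (2·(-3) + 10)/(-3 - 7) = -2/5
Result: (12/5)/(x - 7) - (2/5)/(x + 3)


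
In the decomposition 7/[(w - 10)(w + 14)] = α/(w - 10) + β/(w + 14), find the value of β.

Cover-up at w = -14: β = 7/(-14 - 10) = -7/24


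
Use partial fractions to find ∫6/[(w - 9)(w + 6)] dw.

Decompose: 6/[(w - 9)(w + 6)] = (2/5)/(w - 9) - (2/5)/(w + 6). Integrate each term: (2/5) ln|(w - 9)| - (2/5) ln|(w + 6)| + C


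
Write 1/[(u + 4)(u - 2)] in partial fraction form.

1/(u + 4)(u - 2) = P/(u + 4) + Q/(u - 2). P = 1/(-4 - 2) = -1/6, Q = 1/(2 + 4) = 1/6
Result: (-1/6)/(u + 4) + (1/6)/(u - 2)


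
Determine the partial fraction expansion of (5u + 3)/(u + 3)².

(5u + 3) = α(u + 3) + β. At u = -3: β = 5·(-3) + 3 = -12. Coeff of u: α = 5
Result: 5/(u + 3) - 12/(u + 3)²


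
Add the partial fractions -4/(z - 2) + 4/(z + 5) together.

Common denominator (z - 2)(z + 5). Numerator: -4(z + 5) + 4(z - 2) = (-4z - 20) + (4z - 8) = -28
Result: (-28)/[(z - 2)(z + 5)]


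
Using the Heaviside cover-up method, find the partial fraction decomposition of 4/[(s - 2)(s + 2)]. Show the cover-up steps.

Cover (s - 2): set s=2, get P = 4/(2 + 2) = 1. Cover (s + 2): set s=-2, get Q = 4/(-2 - 2) = -1.
Result: 1/(s - 2) - 1/(s + 2)


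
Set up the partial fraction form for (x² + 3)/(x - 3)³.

Repeated linear factor (power 3): α/(x - 3) + β/(x - 3)² + γ/(x - 3)³


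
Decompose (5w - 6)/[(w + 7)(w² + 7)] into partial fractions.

At w=-7: A = (5·(-7) - 6)/((-7)² + 7) = -41/56. B = -A = 41/56, C = 5 - (-7)·A = -1/8
Result: (-41/56)/(w + 7) + ((41/56)w - 1/8)/(w² + 7)


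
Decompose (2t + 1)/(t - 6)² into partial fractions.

(2t + 1) = P(t - 6) + Q. At t = 6: Q = 2·6 + 1 = 13. Coeff of t: P = 2
Result: 2/(t - 6) + 13/(t - 6)²


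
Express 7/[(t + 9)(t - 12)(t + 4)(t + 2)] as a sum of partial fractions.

Using Heaviside cover-up: (-1/105)/(t + 9) + (1/672)/(t - 12) + (7/160)/(t + 4) - (1/28)/(t + 2)


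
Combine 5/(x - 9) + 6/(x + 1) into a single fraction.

Common denominator (x - 9)(x + 1). Numerator: 5(x + 1) + 6(x - 9) = (5x + 5) + (6x - 54) = 11x - 49
Result: (11x - 49)/[(x - 9)(x + 1)]


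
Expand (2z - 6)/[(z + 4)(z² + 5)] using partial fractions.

At z=-4: α = (2·(-4) - 6)/((-4)² + 5) = -2/3. β = -α = 2/3, γ = 2 - (-4)·α = -2/3
Result: (-2/3)/(z + 4) + ((2/3)z - 2/3)/(z² + 5)


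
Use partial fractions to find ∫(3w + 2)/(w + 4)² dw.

Decompose: P = 3, Q = 3·(-4) + 2 = -10, so (3w + 2)/(w + 4)² = 3/(w + 4) - 10/(w + 4)². Integrate: ∫ P/(w + 4) dw = 3 ln|(w + 4)|; ∫ Q/(w + 4)² dw = 10/(w + 4). Sum: 3 ln|(w + 4)| + 10/(w + 4) + C


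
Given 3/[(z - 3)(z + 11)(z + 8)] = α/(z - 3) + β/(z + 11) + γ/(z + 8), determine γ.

Cover-up at z = -8: γ = 3/[(-8 - 3)(-8 + 11)] = 3/[(-11)(3)] = -3/33 = -1/11


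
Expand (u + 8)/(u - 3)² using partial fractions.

(u + 8) = A(u - 3) + B. At u = 3: B = 1·3 + 8 = 11. Coeff of u: A = 1
Result: 1/(u - 3) + 11/(u - 3)²


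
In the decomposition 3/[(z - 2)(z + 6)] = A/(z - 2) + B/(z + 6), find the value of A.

Cover-up at z = 2: A = 3/(2 + 6) = 3/8


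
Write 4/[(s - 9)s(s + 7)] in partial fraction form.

Using cover-up method: A = 1/36, B = -4/63, C = 1/28
Result: (1/36)/(s - 9) - (4/63)/s + (1/28)/(s + 7)


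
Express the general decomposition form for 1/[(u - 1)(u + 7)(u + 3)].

Three distinct linear factors: A/(u - 1) + B/(u + 7) + C/(u + 3)


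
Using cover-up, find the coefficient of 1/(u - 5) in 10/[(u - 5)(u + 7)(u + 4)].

Cover (u - 5), set u=5: 10/[(5 + 7)(5 + 4)] = 5/54


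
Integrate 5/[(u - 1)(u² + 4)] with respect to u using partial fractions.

Cover-up at u=1: P = 5/(1²+4) = 1. Coeff matching: Q = -1, R = -1. Decomposition: 1/(u - 1) - (u + 1)/(u² + 4). Integrate: linear → ln, quadratic → (1/2)ln + arctan: ln|(u - 1)| - (1/2) ln(u² + 4) - (1/2) arctan(u/2) + C


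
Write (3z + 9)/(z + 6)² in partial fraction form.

(3z + 9) = A(z + 6) + B. At z = -6: B = 3·(-6) + 9 = -9. Coeff of z: A = 3
Result: 3/(z + 6) - 9/(z + 6)²


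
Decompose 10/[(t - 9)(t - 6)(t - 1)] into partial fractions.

Using cover-up method: A = 5/12, B = -2/3, C = 1/4
Result: (5/12)/(t - 9) - (2/3)/(t - 6) + (1/4)/(t - 1)


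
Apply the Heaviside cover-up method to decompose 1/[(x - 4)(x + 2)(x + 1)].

Cover (x - 4), x=4: P = 1/[(4 + 2)(4 + 1)] = 1/30. Cover (x + 2), x=-2: Q = 1/[(-2 - 4)(-2 + 1)] = 1/6. Cover (x + 1), x=-1: R = 1/[(-1 - 4)(-1 + 2)] = -1/5.
Result: (1/30)/(x - 4) + (1/6)/(x + 2) - (1/5)/(x + 1)


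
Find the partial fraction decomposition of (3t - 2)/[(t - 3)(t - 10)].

At t=3: α = (3·3 - 2)/(3 - 10) = -1. At t=10: β = (3·10 - 2)/(10 - 3) = 4
Result: -1/(t - 3) + 4/(t - 10)


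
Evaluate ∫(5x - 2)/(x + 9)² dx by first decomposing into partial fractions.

Decompose: P = 5, Q = 5·(-9) - 2 = -47, so (5x - 2)/(x + 9)² = 5/(x + 9) - 47/(x + 9)². Integrate: ∫ P/(x + 9) dx = 5 ln|(x + 9)|; ∫ Q/(x + 9)² dx = 47/(x + 9). Sum: 5 ln|(x + 9)| + 47/(x + 9) + C


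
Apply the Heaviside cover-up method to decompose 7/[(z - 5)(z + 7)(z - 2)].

Cover (z - 5), z=5: P = 7/[(5 + 7)(5 - 2)] = 7/36. Cover (z + 7), z=-7: Q = 7/[(-7 - 5)(-7 - 2)] = 7/108. Cover (z - 2), z=2: R = 7/[(2 - 5)(2 + 7)] = -7/27.
Result: (7/36)/(z - 5) + (7/108)/(z + 7) - (7/27)/(z - 2)


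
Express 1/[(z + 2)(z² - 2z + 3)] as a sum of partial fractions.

Cover-up at z = -2: P = 1/((-2)² - 2·(-2) + 3) = 1/11. Then Q = -P = -1/11, R = -P·(-2 - 2) = 4/11
Result: (1/11)/(z + 2) - ((1/11)z - 4/11)/(z² - 2z + 3)


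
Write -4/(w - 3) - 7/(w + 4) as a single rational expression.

Common denominator (w - 3)(w + 4). Numerator: -4(w + 4) - 7(w - 3) = (-4w - 16) - (7w - 21) = -11w + 5
Result: (-11w + 5)/[(w - 3)(w + 4)]


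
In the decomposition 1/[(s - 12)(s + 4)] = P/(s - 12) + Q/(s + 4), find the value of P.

Cover-up at s = 12: P = 1/(12 + 4) = 1/16


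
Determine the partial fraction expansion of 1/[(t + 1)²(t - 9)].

Cover-up at t=9: C = 1/(9 + 1)² = 1/100. Cover-up at t=-1: B = 1/(-1 - 9) = -1/10. Comparing t² coeff: A = -C = -1/100
Result: (-1/100)/(t + 1) - (1/10)/(t + 1)² + (1/100)/(t - 9)


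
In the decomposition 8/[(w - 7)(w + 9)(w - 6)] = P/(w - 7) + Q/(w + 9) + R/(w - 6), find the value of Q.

Cover-up at w = -9: Q = 8/[(-9 - 7)(-9 - 6)] = 8/[(-16)(-15)] = 8/240 = 1/30


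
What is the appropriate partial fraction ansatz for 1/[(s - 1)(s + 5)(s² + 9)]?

Two linear + quadratic: P/(s - 1) + Q/(s + 5) + (Rs + S)/(s² + 9)


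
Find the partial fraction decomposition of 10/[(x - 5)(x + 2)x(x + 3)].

Using Heaviside cover-up: (1/28)/(x - 5) + (5/7)/(x + 2) - (1/3)/x - (5/12)/(x + 3)


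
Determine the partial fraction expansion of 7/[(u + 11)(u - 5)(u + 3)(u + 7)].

Using Heaviside cover-up: (-7/512)/(u + 11) + (7/1536)/(u - 5) - (7/256)/(u + 3) + (7/192)/(u + 7)


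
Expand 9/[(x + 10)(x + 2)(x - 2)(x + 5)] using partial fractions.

Using Heaviside cover-up: (-3/160)/(x + 10) - (3/32)/(x + 2) + (3/112)/(x - 2) + (3/35)/(x + 5)


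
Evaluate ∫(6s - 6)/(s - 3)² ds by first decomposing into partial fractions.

Decompose: α = 6, β = 6·3 - 6 = 12, so (6s - 6)/(s - 3)² = 6/(s - 3) + 12/(s - 3)². Integrate: ∫ α/(s - 3) ds = 6 ln|(s - 3)|; ∫ β/(s - 3)² ds = -12/(s - 3). Sum: 6 ln|(s - 3)| - 12/(s - 3) + C


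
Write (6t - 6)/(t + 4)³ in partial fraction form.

(6t - 6) = α(t + 4)² + β(t + 4) + γ. At t = -4: γ = 6·(-4) - 6 = -30. Coefficients: α = 0, β = 6
Result: 6/(t + 4)² - 30/(t + 4)³


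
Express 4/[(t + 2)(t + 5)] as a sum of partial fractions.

4/(t + 2)(t + 5) = A/(t + 2) + B/(t + 5). A = 4/(-2 + 5) = 4/3, B = 4/(-5 + 2) = -4/3
Result: (4/3)/(t + 2) - (4/3)/(t + 5)


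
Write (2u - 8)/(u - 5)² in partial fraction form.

(2u - 8) = A(u - 5) + B. At u = 5: B = 2·5 - 8 = 2. Coeff of u: A = 2
Result: 2/(u - 5) + 2/(u - 5)²


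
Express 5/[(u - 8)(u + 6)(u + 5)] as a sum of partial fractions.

Using cover-up method: P = 5/182, Q = 5/14, R = -5/13
Result: (5/182)/(u - 8) + (5/14)/(u + 6) - (5/13)/(u + 5)


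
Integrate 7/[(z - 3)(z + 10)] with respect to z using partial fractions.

Decompose: 7/[(z - 3)(z + 10)] = (7/13)/(z - 3) - (7/13)/(z + 10). Integrate each term: (7/13) ln|(z - 3)| - (7/13) ln|(z + 10)| + C


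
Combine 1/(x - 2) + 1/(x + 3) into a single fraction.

Common denominator (x - 2)(x + 3). Numerator: 1(x + 3) + 1(x - 2) = (x + 3) + (x - 2) = 2x + 1
Result: (2x + 1)/[(x - 2)(x + 3)]


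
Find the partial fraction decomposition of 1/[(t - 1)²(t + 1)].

Cover-up at t=-1: γ = 1/(-1 - 1)² = 1/4. Cover-up at t=1: β = 1/(1 + 1) = 1/2. Comparing t² coeff: α = -γ = -1/4
Result: (-1/4)/(t - 1) + (1/2)/(t - 1)² + (1/4)/(t + 1)


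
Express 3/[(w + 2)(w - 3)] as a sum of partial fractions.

3/(w + 2)(w - 3) = α/(w + 2) + β/(w - 3). α = 3/(-2 - 3) = -3/5, β = 3/(3 + 2) = 3/5
Result: (-3/5)/(w + 2) + (3/5)/(w - 3)


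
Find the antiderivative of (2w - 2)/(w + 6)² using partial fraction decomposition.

Decompose: α = 2, β = 2·(-6) - 2 = -14, so (2w - 2)/(w + 6)² = 2/(w + 6) - 14/(w + 6)². Integrate: ∫ α/(w + 6) dw = 2 ln|(w + 6)|; ∫ β/(w + 6)² dw = 14/(w + 6). Sum: 2 ln|(w + 6)| + 14/(w + 6) + C


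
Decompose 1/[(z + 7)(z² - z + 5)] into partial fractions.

Cover-up at z = -7: P = 1/((-7)² - 1·(-7) + 5) = 1/61. Then Q = -P = -1/61, R = -P·(-1 - 7) = 8/61
Result: (1/61)/(z + 7) - ((1/61)z - 8/61)/(z² - z + 5)


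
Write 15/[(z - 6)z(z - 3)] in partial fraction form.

Using cover-up method: P = 5/6, Q = 5/6, R = -5/3
Result: (5/6)/(z - 6) + (5/6)/z - (5/3)/(z - 3)


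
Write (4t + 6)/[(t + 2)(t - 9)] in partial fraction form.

At t=-2: P = (4·(-2) + 6)/(-2 - 9) = 2/11. At t=9: Q = (4·9 + 6)/(9 + 2) = 42/11
Result: (2/11)/(t + 2) + (42/11)/(t - 9)


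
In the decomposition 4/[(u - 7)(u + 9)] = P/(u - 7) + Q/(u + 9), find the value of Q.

Cover-up at u = -9: Q = 4/(-9 - 7) = -4/16 = -1/4


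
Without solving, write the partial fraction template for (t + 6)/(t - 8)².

Repeated linear factor: P/(t - 8) + Q/(t - 8)²


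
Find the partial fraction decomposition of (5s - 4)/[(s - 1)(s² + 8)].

At s=1: α = (5·1 - 4)/(1² + 8) = 1/9. β = -α = -1/9, γ = 5 - 1·α = 44/9
Result: (1/9)/(s - 1) - ((1/9)s - 44/9)/(s² + 8)


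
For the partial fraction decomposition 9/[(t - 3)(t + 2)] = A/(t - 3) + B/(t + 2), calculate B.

Cover-up at t = -2: B = 9/(-2 - 3) = -9/5


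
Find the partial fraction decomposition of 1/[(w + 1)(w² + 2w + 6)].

Cover-up at w = -1: α = 1/((-1)² + 2·(-1) + 6) = 1/5. Then β = -α = -1/5, γ = -α·(2 - 1) = -1/5
Result: (1/5)/(w + 1) - ((1/5)w + 1/5)/(w² + 2w + 6)


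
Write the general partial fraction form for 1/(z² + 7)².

Repeated quadratic factor: (Az + B)/(z² + 7) + (Cz + D)/(z² + 7)²


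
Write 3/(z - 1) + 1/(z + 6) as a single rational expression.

Common denominator (z - 1)(z + 6). Numerator: 3(z + 6) + 1(z - 1) = (3z + 18) + (z - 1) = 4z + 17
Result: (4z + 17)/[(z - 1)(z + 6)]


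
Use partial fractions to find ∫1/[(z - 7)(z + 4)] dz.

Decompose: 1/[(z - 7)(z + 4)] = (1/11)/(z - 7) - (1/11)/(z + 4). Integrate each term: (1/11) ln|(z - 7)| - (1/11) ln|(z + 4)| + C


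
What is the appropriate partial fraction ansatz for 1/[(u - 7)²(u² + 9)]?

Repeated linear + quadratic: α/(u - 7) + β/(u - 7)² + (γu + δ)/(u² + 9)


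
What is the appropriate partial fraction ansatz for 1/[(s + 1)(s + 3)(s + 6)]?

Three distinct linear factors: P/(s + 1) + Q/(s + 3) + R/(s + 6)


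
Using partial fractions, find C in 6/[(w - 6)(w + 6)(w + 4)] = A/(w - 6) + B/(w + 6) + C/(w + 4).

Cover-up at w = -4: C = 6/[(-4 - 6)(-4 + 6)] = 6/[(-10)(2)] = -6/20 = -3/10


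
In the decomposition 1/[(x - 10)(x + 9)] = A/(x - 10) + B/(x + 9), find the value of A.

Cover-up at x = 10: A = 1/(10 + 9) = 1/19


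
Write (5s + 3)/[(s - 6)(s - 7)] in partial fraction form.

At s=6: A = (5·6 + 3)/(6 - 7) = -33. At s=7: B = (5·7 + 3)/(7 - 6) = 38
Result: -33/(s - 6) + 38/(s - 7)


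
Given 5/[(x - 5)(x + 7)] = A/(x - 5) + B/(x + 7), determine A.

Cover-up at x = 5: A = 5/(5 + 7) = 5/12


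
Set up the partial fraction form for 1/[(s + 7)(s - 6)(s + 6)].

Three distinct linear factors: P/(s + 7) + Q/(s - 6) + R/(s + 6)


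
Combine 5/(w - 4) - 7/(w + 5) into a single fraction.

Common denominator (w - 4)(w + 5). Numerator: 5(w + 5) - 7(w - 4) = (5w + 25) - (7w - 28) = -2w + 53
Result: (-2w + 53)/[(w - 4)(w + 5)]


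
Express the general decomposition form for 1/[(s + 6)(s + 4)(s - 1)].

Three distinct linear factors: α/(s + 6) + β/(s + 4) + γ/(s - 1)


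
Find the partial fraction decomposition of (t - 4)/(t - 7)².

(t - 4) = α(t - 7) + β. At t = 7: β = 1·7 - 4 = 3. Coeff of t: α = 1
Result: 1/(t - 7) + 3/(t - 7)²


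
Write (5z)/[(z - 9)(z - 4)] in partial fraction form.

At z=9: α = (5·9 + 0)/(9 - 4) = 9. At z=4: β = (5·4 + 0)/(4 - 9) = -4
Result: 9/(z - 9) - 4/(z - 4)


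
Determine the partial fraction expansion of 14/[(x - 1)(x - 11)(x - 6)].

Using cover-up method: α = 7/25, β = 7/25, γ = -14/25
Result: (7/25)/(x - 1) + (7/25)/(x - 11) - (14/25)/(x - 6)


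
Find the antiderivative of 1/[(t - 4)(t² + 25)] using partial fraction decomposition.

Cover-up at t=4: A = 1/(4²+25) = 1/41. Coeff matching: B = -1/41, C = -4/41. Decomposition: (1/41)/(t - 4) - ((1/41)t + 4/41)/(t² + 25). Integrate: linear → ln, quadratic → (1/2)ln + arctan: (1/41) ln|(t - 4)| - (1/82) ln(t² + 25) - (4/205) arctan(t/5) + C


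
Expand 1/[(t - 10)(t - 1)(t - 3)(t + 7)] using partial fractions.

Using Heaviside cover-up: (1/1071)/(t - 10) + (1/144)/(t - 1) - (1/140)/(t - 3) - (1/1360)/(t + 7)


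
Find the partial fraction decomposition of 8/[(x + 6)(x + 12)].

8/(x + 6)(x + 12) = α/(x + 6) + β/(x + 12). α = 8/(-6 + 12) = 4/3, β = 8/(-12 + 6) = -4/3
Result: (4/3)/(x + 6) - (4/3)/(x + 12)


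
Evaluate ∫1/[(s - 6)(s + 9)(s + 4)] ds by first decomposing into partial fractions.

Cover-up: A = 1/150, B = 1/75, C = -1/50. Decomposition: (1/150)/(s - 6) + (1/75)/(s + 9) - (1/50)/(s + 4). Integrate each term: (1/150) ln|(s - 6)| + (1/75) ln|(s + 9)| - (1/50) ln|(s + 4)| + C


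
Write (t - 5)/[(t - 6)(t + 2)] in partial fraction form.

At t=6: P = (1·6 - 5)/(6 + 2) = 1/8. At t=-2: Q = (1·(-2) - 5)/(-2 - 6) = 7/8
Result: (1/8)/(t - 6) + (7/8)/(t + 2)


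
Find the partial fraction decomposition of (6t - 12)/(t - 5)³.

(6t - 12) = α(t - 5)² + β(t - 5) + γ. At t = 5: γ = 6·5 - 12 = 18. Coefficients: α = 0, β = 6
Result: 6/(t - 5)² + 18/(t - 5)³


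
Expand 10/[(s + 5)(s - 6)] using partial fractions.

10/(s + 5)(s - 6) = A/(s + 5) + B/(s - 6). A = 10/(-5 - 6) = -10/11, B = 10/(6 + 5) = 10/11
Result: (-10/11)/(s + 5) + (10/11)/(s - 6)


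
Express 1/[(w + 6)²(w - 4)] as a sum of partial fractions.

Cover-up at w=4: R = 1/(4 + 6)² = 1/100. Cover-up at w=-6: Q = 1/(-6 - 4) = -1/10. Comparing w² coeff: P = -R = -1/100
Result: (-1/100)/(w + 6) - (1/10)/(w + 6)² + (1/100)/(w - 4)


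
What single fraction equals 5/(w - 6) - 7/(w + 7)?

Common denominator (w - 6)(w + 7). Numerator: 5(w + 7) - 7(w - 6) = (5w + 35) - (7w - 42) = -2w + 77
Result: (-2w + 77)/[(w - 6)(w + 7)]


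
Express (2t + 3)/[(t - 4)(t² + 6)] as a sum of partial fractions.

At t=4: P = (2·4 + 3)/(4² + 6) = 1/2. Q = -P = -1/2, R = 2 - 4·P = 0
Result: (1/2)/(t - 4) - ((1/2)t)/(t² + 6)


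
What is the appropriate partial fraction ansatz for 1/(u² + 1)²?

Repeated quadratic factor: (αu + β)/(u² + 1) + (γu + δ)/(u² + 1)²


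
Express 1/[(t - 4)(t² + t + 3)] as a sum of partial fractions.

Cover-up at t = 4: P = 1/(4² + 1·4 + 3) = 1/23. Then Q = -P = -1/23, R = -P·(1 + 4) = -5/23
Result: (1/23)/(t - 4) - ((1/23)t + 5/23)/(t² + t + 3)


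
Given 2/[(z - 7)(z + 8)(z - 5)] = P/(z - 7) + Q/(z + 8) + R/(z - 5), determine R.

Cover-up at z = 5: R = 2/[(5 - 7)(5 + 8)] = 2/[(-2)(13)] = -2/26 = -1/13


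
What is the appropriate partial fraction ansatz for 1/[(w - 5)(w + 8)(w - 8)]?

Three distinct linear factors: A/(w - 5) + B/(w + 8) + C/(w - 8)


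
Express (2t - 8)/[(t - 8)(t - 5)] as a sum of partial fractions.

At t=8: A = (2·8 - 8)/(8 - 5) = 8/3. At t=5: B = (2·5 - 8)/(5 - 8) = -2/3
Result: (8/3)/(t - 8) - (2/3)/(t - 5)


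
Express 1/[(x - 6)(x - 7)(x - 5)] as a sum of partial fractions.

Using cover-up method: P = -1, Q = 1/2, R = 1/2
Result: -1/(x - 6) + (1/2)/(x - 7) + (1/2)/(x - 5)


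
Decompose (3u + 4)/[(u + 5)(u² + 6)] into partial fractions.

At u=-5: α = (3·(-5) + 4)/((-5)² + 6) = -11/31. β = -α = 11/31, γ = 3 - (-5)·α = 38/31
Result: (-11/31)/(u + 5) + ((11/31)u + 38/31)/(u² + 6)


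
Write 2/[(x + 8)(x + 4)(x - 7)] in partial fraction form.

Using cover-up method: A = 1/30, B = -1/22, C = 2/165
Result: (1/30)/(x + 8) - (1/22)/(x + 4) + (2/165)/(x - 7)


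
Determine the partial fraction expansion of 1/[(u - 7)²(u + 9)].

Cover-up at u=-9: C = 1/(-9 - 7)² = 1/256. Cover-up at u=7: B = 1/(7 + 9) = 1/16. Comparing u² coeff: A = -C = -1/256
Result: (-1/256)/(u - 7) + (1/16)/(u - 7)² + (1/256)/(u + 9)


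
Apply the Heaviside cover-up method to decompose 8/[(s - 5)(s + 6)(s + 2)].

Cover (s - 5), s=5: P = 8/[(5 + 6)(5 + 2)] = 8/77. Cover (s + 6), s=-6: Q = 8/[(-6 - 5)(-6 + 2)] = 2/11. Cover (s + 2), s=-2: R = 8/[(-2 - 5)(-2 + 6)] = -2/7.
Result: (8/77)/(s - 5) + (2/11)/(s + 6) - (2/7)/(s + 2)


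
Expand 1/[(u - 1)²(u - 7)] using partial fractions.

Cover-up at u=7: C = 1/(7 - 1)² = 1/36. Cover-up at u=1: B = 1/(1 - 7) = -1/6. Comparing u² coeff: A = -C = -1/36
Result: (-1/36)/(u - 1) - (1/6)/(u - 1)² + (1/36)/(u - 7)


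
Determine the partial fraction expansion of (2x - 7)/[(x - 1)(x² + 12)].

At x=1: α = (2·1 - 7)/(1² + 12) = -5/13. β = -α = 5/13, γ = 2 - 1·α = 31/13
Result: (-5/13)/(x - 1) + ((5/13)x + 31/13)/(x² + 12)


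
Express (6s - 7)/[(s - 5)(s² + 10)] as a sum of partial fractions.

At s=5: P = (6·5 - 7)/(5² + 10) = 23/35. Q = -P = -23/35, R = 6 - 5·P = 19/7
Result: (23/35)/(s - 5) - ((23/35)s - 19/7)/(s² + 10)


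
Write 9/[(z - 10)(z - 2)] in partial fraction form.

9/(z - 10)(z - 2) = A/(z - 10) + B/(z - 2). A = 9/(10 - 2) = 9/8, B = 9/(2 - 10) = -9/8
Result: (9/8)/(z - 10) - (9/8)/(z - 2)


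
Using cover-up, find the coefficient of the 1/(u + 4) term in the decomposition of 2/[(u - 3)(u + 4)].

Cover (u + 4), set u=-4: 2/((u - 3) at u=-4) = 2/(-7) = -2/7


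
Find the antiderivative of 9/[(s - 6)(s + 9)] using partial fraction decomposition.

Decompose: 9/[(s - 6)(s + 9)] = (3/5)/(s - 6) - (3/5)/(s + 9). Integrate each term: (3/5) ln|(s - 6)| - (3/5) ln|(s + 9)| + C


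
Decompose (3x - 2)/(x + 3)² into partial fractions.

(3x - 2) = α(x + 3) + β. At x = -3: β = 3·(-3) - 2 = -11. Coeff of x: α = 3
Result: 3/(x + 3) - 11/(x + 3)²


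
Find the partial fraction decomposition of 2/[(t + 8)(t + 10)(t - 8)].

Using cover-up method: A = -1/16, B = 1/18, C = 1/144
Result: (-1/16)/(t + 8) + (1/18)/(t + 10) + (1/144)/(t - 8)


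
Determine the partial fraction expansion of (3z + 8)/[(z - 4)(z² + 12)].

At z=4: P = (3·4 + 8)/(4² + 12) = 5/7. Q = -P = -5/7, R = 3 - 4·P = 1/7
Result: (5/7)/(z - 4) - ((5/7)z - 1/7)/(z² + 12)


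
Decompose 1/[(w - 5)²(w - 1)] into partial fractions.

Cover-up at w=1: R = 1/(1 - 5)² = 1/16. Cover-up at w=5: Q = 1/(5 - 1) = 1/4. Comparing w² coeff: P = -R = -1/16
Result: (-1/16)/(w - 5) + (1/4)/(w - 5)² + (1/16)/(w - 1)


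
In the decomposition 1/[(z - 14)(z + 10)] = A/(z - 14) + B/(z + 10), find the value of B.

Cover-up at z = -10: B = 1/(-10 - 14) = -1/24


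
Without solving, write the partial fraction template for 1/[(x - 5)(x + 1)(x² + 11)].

Two linear + quadratic: A/(x - 5) + B/(x + 1) + (Cx + D)/(x² + 11)


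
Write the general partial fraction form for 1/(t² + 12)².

Repeated quadratic factor: (At + B)/(t² + 12) + (Ct + D)/(t² + 12)²


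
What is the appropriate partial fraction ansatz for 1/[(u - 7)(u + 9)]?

Distinct linear factors: α/(u - 7) + β/(u + 9)


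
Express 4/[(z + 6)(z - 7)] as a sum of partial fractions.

4/(z + 6)(z - 7) = α/(z + 6) + β/(z - 7). α = 4/(-6 - 7) = -4/13, β = 4/(7 + 6) = 4/13
Result: (-4/13)/(z + 6) + (4/13)/(z - 7)


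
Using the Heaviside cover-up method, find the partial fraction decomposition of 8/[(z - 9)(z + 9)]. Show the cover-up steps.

Cover (z - 9): set z=9, get α = 8/(9 + 9) = 4/9. Cover (z + 9): set z=-9, get β = 8/(-9 - 9) = -4/9.
Result: (4/9)/(z - 9) - (4/9)/(z + 9)


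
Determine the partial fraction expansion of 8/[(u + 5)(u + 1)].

8/(u + 5)(u + 1) = P/(u + 5) + Q/(u + 1). P = 8/(-5 + 1) = -2, Q = 8/(-1 + 5) = 2
Result: -2/(u + 5) + 2/(u + 1)


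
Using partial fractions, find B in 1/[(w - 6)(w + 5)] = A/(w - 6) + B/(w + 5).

Cover-up at w = -5: B = 1/(-5 - 6) = -1/11


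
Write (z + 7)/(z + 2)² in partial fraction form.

(z + 7) = P(z + 2) + Q. At z = -2: Q = 1·(-2) + 7 = 5. Coeff of z: P = 1
Result: 1/(z + 2) + 5/(z + 2)²


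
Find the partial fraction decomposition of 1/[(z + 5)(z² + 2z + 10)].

Cover-up at z = -5: α = 1/((-5)² + 2·(-5) + 10) = 1/25. Then β = -α = -1/25, γ = -α·(2 - 5) = 3/25
Result: (1/25)/(z + 5) - ((1/25)z - 3/25)/(z² + 2z + 10)


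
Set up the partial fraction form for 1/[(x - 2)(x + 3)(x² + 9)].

Two linear + quadratic: A/(x - 2) + B/(x + 3) + (Cx + D)/(x² + 9)


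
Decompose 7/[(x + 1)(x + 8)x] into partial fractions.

Using cover-up method: P = -1, Q = 1/8, R = 7/8
Result: -1/(x + 1) + (1/8)/(x + 8) + (7/8)/x


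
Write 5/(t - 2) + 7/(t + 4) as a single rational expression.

Common denominator (t - 2)(t + 4). Numerator: 5(t + 4) + 7(t - 2) = (5t + 20) + (7t - 14) = 12t + 6
Result: (12t + 6)/[(t - 2)(t + 4)]


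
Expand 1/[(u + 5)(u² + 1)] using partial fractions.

Cover-up at u = -5: P = 1/((-5)² + 1) = 1/26. Then Q = -P = -1/26, R = -P·(0 - 5) = 5/26
Result: (1/26)/(u + 5) - ((1/26)u - 5/26)/(u² + 1)


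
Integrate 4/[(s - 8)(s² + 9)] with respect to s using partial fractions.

Cover-up at s=8: A = 4/(8²+9) = 4/73. Coeff matching: B = -4/73, C = -32/73. Decomposition: (4/73)/(s - 8) - ((4/73)s + 32/73)/(s² + 9). Integrate: linear → ln, quadratic → (1/2)ln + arctan: (4/73) ln|(s - 8)| - (2/73) ln(s² + 9) - (32/219) arctan(s/3) + C


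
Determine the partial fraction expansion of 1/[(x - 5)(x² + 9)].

Cover-up at x = 5: A = 1/(5² + 9) = 1/34. Then B = -A = -1/34, C = -A·(0 + 5) = -5/34
Result: (1/34)/(x - 5) - ((1/34)x + 5/34)/(x² + 9)


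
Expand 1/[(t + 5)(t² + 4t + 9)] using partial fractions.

Cover-up at t = -5: P = 1/((-5)² + 4·(-5) + 9) = 1/14. Then Q = -P = -1/14, R = -P·(4 - 5) = 1/14
Result: (1/14)/(t + 5) - ((1/14)t - 1/14)/(t² + 4t + 9)


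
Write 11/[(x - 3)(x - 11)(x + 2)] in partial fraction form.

Using cover-up method: α = -11/40, β = 11/104, γ = 11/65
Result: (-11/40)/(x - 3) + (11/104)/(x - 11) + (11/65)/(x + 2)


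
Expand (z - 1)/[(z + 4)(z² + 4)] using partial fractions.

At z=-4: A = (1·(-4) - 1)/((-4)² + 4) = -1/4. B = -A = 1/4, C = 1 - (-4)·A = 0
Result: (-1/4)/(z + 4) + ((1/4)z)/(z² + 4)


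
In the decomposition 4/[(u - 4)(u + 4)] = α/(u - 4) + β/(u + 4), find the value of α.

Cover-up at u = 4: α = 4/(4 + 4) = 4/8 = 1/2


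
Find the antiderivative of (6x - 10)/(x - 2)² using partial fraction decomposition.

Decompose: α = 6, β = 6·2 - 10 = 2, so (6x - 10)/(x - 2)² = 6/(x - 2) + 2/(x - 2)². Integrate: ∫ α/(x - 2) dx = 6 ln|(x - 2)|; ∫ β/(x - 2)² dx = -2/(x - 2). Sum: 6 ln|(x - 2)| - 2/(x - 2) + C


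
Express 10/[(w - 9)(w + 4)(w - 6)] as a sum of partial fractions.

Using cover-up method: α = 10/39, β = 1/13, γ = -1/3
Result: (10/39)/(w - 9) + (1/13)/(w + 4) - (1/3)/(w - 6)


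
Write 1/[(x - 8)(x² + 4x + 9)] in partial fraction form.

Cover-up at x = 8: α = 1/(8² + 4·8 + 9) = 1/105. Then β = -α = -1/105, γ = -α·(4 + 8) = -4/35
Result: (1/105)/(x - 8) - ((1/105)x + 4/35)/(x² + 4x + 9)


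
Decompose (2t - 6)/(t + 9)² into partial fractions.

(2t - 6) = α(t + 9) + β. At t = -9: β = 2·(-9) - 6 = -24. Coeff of t: α = 2
Result: 2/(t + 9) - 24/(t + 9)²


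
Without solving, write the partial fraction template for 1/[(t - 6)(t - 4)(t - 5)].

Three distinct linear factors: α/(t - 6) + β/(t - 4) + γ/(t - 5)


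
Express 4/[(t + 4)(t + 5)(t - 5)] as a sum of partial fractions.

Using cover-up method: P = -4/9, Q = 2/5, R = 2/45
Result: (-4/9)/(t + 4) + (2/5)/(t + 5) + (2/45)/(t - 5)


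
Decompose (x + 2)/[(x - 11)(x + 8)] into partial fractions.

At x=11: α = (1·11 + 2)/(11 + 8) = 13/19. At x=-8: β = (1·(-8) + 2)/(-8 - 11) = 6/19
Result: (13/19)/(x - 11) + (6/19)/(x + 8)


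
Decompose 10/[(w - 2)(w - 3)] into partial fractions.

10/(w - 2)(w - 3) = A/(w - 2) + B/(w - 3). A = 10/(2 - 3) = -10, B = 10/(3 - 2) = 10
Result: -10/(w - 2) + 10/(w - 3)


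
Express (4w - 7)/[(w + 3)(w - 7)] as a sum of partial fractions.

At w=-3: α = (4·(-3) - 7)/(-3 - 7) = 19/10. At w=7: β = (4·7 - 7)/(7 + 3) = 21/10
Result: (19/10)/(w + 3) + (21/10)/(w - 7)


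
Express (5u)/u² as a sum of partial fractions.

(5u) = Pu + Q. At u = 0: Q = 5·0 + 0 = 0. Coeff of u: P = 5
Result: 5/u


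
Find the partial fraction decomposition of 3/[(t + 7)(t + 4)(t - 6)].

Using cover-up method: A = 1/13, B = -1/10, C = 3/130
Result: (1/13)/(t + 7) - (1/10)/(t + 4) + (3/130)/(t - 6)


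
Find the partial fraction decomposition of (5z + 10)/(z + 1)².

(5z + 10) = A(z + 1) + B. At z = -1: B = 5·(-1) + 10 = 5. Coeff of z: A = 5
Result: 5/(z + 1) + 5/(z + 1)²


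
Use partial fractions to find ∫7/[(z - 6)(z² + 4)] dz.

Cover-up at z=6: α = 7/(6²+4) = 7/40. Coeff matching: β = -7/40, γ = -21/20. Decomposition: (7/40)/(z - 6) - ((7/40)z + 21/20)/(z² + 4). Integrate: linear → ln, quadratic → (1/2)ln + arctan: (7/40) ln|(z - 6)| - (7/80) ln(z² + 4) - (21/40) arctan(z/2) + C


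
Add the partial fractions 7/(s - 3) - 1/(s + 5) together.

Common denominator (s - 3)(s + 5). Numerator: 7(s + 5) - 1(s - 3) = (7s + 35) - (s - 3) = 6s + 38
Result: (6s + 38)/[(s - 3)(s + 5)]


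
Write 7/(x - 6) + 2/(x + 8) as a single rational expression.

Common denominator (x - 6)(x + 8). Numerator: 7(x + 8) + 2(x - 6) = (7x + 56) + (2x - 12) = 9x + 44
Result: (9x + 44)/[(x - 6)(x + 8)]


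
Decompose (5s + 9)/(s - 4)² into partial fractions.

(5s + 9) = A(s - 4) + B. At s = 4: B = 5·4 + 9 = 29. Coeff of s: A = 5
Result: 5/(s - 4) + 29/(s - 4)²


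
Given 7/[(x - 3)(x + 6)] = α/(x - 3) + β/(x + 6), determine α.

Cover-up at x = 3: α = 7/(3 + 6) = 7/9


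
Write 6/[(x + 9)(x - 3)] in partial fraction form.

6/(x + 9)(x - 3) = α/(x + 9) + β/(x - 3). α = 6/(-9 - 3) = -1/2, β = 6/(3 + 9) = 1/2
Result: (-1/2)/(x + 9) + (1/2)/(x - 3)


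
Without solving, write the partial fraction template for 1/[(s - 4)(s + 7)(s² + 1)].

Two linear + quadratic: α/(s - 4) + β/(s + 7) + (γs + δ)/(s² + 1)


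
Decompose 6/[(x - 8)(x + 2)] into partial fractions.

6/(x - 8)(x + 2) = P/(x - 8) + Q/(x + 2). P = 6/(8 + 2) = 3/5, Q = 6/(-2 - 8) = -3/5
Result: (3/5)/(x - 8) - (3/5)/(x + 2)


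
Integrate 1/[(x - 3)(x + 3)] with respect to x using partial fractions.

Decompose: 1/[(x - 3)(x + 3)] = (1/6)/(x - 3) - (1/6)/(x + 3). Integrate each term: (1/6) ln|(x - 3)| - (1/6) ln|(x + 3)| + C


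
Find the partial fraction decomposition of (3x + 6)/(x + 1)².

(3x + 6) = P(x + 1) + Q. At x = -1: Q = 3·(-1) + 6 = 3. Coeff of x: P = 3
Result: 3/(x + 1) + 3/(x + 1)²


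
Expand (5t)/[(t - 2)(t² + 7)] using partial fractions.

At t=2: A = (5·2 + 0)/(2² + 7) = 10/11. B = -A = -10/11, C = 5 - 2·A = 35/11
Result: (10/11)/(t - 2) - ((10/11)t - 35/11)/(t² + 7)


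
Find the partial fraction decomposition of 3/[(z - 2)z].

3/(z - 2)z = P/(z - 2) + Q/z. P = 3/(2 - 0) = 3/2, Q = 3/(0 - 2) = -3/2
Result: (3/2)/(z - 2) - (3/2)/z


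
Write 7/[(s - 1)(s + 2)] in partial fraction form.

7/(s - 1)(s + 2) = P/(s - 1) + Q/(s + 2). P = 7/(1 + 2) = 7/3, Q = 7/(-2 - 1) = -7/3
Result: (7/3)/(s - 1) - (7/3)/(s + 2)


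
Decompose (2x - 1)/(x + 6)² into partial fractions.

(2x - 1) = A(x + 6) + B. At x = -6: B = 2·(-6) - 1 = -13. Coeff of x: A = 2
Result: 2/(x + 6) - 13/(x + 6)²


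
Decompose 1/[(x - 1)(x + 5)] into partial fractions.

1/(x - 1)(x + 5) = P/(x - 1) + Q/(x + 5). P = 1/(1 + 5) = 1/6, Q = 1/(-5 - 1) = -1/6
Result: (1/6)/(x - 1) - (1/6)/(x + 5)


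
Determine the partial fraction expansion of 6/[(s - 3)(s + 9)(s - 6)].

Using cover-up method: P = -1/6, Q = 1/30, R = 2/15
Result: (-1/6)/(s - 3) + (1/30)/(s + 9) + (2/15)/(s - 6)
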